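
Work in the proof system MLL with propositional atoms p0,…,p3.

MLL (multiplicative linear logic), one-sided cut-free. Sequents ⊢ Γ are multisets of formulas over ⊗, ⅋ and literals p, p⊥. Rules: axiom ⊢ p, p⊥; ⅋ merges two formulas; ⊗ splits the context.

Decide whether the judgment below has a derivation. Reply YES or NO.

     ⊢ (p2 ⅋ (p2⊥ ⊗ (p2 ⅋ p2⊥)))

Proof tree:
[⅋]  ⊢ (p2 ⅋ (p2⊥ ⊗ (p2 ⅋ p2⊥)))
  [⊗]  ⊢ p2, (p2⊥ ⊗ (p2 ⅋ p2⊥))
    [Ax]  ⊢ p2, p2⊥
    [⅋]  ⊢ (p2 ⅋ p2⊥)
      [Ax]  ⊢ p2, p2⊥

Result: YES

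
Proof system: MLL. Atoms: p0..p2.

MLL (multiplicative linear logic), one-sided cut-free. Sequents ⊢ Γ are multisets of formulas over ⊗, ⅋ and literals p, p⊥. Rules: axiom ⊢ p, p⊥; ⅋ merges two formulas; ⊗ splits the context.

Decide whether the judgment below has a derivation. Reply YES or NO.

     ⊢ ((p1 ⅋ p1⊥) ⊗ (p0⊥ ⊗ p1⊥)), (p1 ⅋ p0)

Derivation (root first):
[⅋]  ⊢ ((p1 ⅋ p1⊥) ⊗ (p0⊥ ⊗ p1⊥)), (p1 ⅋ p0)
  [⊗]  ⊢ p0, p1, ((p1 ⅋ p1⊥) ⊗ (p0⊥ ⊗ p1⊥))
    [⅋]  ⊢ (p1 ⅋ p1⊥)
      [Ax]  ⊢ p1, p1⊥
    [⊗]  ⊢ p0, p1, (p0⊥ ⊗ p1⊥)
      [Ax]  ⊢ p0, p0⊥
      [Ax]  ⊢ p1, p1⊥

Result: YES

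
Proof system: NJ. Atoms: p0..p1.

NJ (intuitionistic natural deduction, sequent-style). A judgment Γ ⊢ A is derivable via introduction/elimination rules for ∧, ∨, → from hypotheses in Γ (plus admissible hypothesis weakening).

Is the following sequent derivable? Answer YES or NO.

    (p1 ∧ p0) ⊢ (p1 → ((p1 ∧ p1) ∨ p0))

Derivation (root first):
[Wk] (p1 ∧ p0) ⊢ (p1 → ((p1 ∧ p1) ∨ p0))
  [→I]  ⊢ (p1 → ((p1 ∧ p1) ∨ p0))
    [∨I₁] p1 ⊢ ((p1 ∧ p1) ∨ p0)
      [∧I] p1 ⊢ (p1 ∧ p1)
        [Ax] p1 ⊢ p1
        [Ax] p1 ⊢ p1

Result: YES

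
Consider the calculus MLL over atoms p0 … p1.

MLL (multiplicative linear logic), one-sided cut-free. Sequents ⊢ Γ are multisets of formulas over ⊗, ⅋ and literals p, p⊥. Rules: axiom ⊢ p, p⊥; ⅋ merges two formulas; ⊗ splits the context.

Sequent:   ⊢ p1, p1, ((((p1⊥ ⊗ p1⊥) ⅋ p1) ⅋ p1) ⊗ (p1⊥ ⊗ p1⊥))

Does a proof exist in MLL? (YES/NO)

Derivation (root first):
[⊗]  ⊢ p1, p1, ((((p1⊥ ⊗ p1⊥) ⅋ p1) ⅋ p1) ⊗ (p1⊥ ⊗ p1⊥))
  [⅋]  ⊢ (((p1⊥ ⊗ p1⊥) ⅋ p1) ⅋ p1)
    [⅋]  ⊢ p1, ((p1⊥ ⊗ p1⊥) ⅋ p1)
      [⊗]  ⊢ p1, p1, (p1⊥ ⊗ p1⊥)
        [Ax]  ⊢ p1, p1⊥
        [Ax]  ⊢ p1, p1⊥
  [⊗]  ⊢ p1, p1, (p1⊥ ⊗ p1⊥)
    [Ax]  ⊢ p1, p1⊥
    [Ax]  ⊢ p1, p1⊥

Result: YES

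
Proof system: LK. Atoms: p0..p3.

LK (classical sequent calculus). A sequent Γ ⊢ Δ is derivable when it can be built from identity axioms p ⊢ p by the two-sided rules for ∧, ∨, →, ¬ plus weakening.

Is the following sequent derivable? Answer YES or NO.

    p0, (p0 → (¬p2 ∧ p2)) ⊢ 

Derivation trace:
[→L] p0, (p0 → (¬p2 ∧ p2)) ⊢ 
  [Ax] p0 ⊢ p0
  [∧L] (¬p2 ∧ p2) ⊢ 
    [¬L] p2, ¬p2 ⊢ 
      [Ax] p2 ⊢ p2

Result: YES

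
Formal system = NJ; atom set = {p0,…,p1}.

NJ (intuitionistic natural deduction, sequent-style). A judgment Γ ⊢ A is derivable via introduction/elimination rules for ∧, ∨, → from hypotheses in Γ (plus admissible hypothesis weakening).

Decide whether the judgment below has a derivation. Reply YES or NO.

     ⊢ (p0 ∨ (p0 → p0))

Proof tree:
[∨I₂]  ⊢ (p0 ∨ (p0 → p0))
  [→I]  ⊢ (p0 → p0)
    [Ax] p0 ⊢ p0

Result: YES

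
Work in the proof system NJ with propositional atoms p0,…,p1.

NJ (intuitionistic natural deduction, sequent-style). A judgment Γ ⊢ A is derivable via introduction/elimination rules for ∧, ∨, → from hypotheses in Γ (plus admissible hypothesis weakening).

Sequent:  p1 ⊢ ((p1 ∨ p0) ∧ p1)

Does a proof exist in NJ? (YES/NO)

Proof tree:
[∧I] p1 ⊢ ((p1 ∨ p0) ∧ p1)
  [∨I₁] p1 ⊢ (p1 ∨ p0)
    [Ax] p1 ⊢ p1
  [Ax] p1 ⊢ p1

Result: YES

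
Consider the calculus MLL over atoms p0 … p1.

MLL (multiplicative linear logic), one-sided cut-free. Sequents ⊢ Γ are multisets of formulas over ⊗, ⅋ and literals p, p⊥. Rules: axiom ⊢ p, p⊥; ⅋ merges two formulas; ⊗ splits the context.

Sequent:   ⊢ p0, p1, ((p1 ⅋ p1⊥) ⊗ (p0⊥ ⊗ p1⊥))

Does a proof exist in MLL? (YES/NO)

Proof tree:
[⊗]  ⊢ p0, p1, ((p1 ⅋ p1⊥) ⊗ (p0⊥ ⊗ p1⊥))
  [⅋]  ⊢ (p1 ⅋ p1⊥)
    [Ax]  ⊢ p1, p1⊥
  [⊗]  ⊢ p0, p1, (p0⊥ ⊗ p1⊥)
    [Ax]  ⊢ p0, p0⊥
    [Ax]  ⊢ p1, p1⊥

Result: YES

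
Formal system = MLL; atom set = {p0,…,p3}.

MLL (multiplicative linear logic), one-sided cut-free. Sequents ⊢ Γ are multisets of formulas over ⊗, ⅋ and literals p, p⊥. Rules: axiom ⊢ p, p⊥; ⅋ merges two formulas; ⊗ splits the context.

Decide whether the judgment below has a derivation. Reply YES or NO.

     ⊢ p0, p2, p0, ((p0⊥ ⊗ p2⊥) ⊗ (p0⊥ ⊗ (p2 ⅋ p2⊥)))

Derivation trace:
[⊗]  ⊢ p0, p2, p0, ((p0⊥ ⊗ p2⊥) ⊗ (p0⊥ ⊗ (p2 ⅋ p2⊥)))
  [⊗]  ⊢ p0, p2, (p0⊥ ⊗ p2⊥)
    [Ax]  ⊢ p0, p0⊥
    [Ax]  ⊢ p2, p2⊥
  [⊗]  ⊢ p0, (p0⊥ ⊗ (p2 ⅋ p2⊥))
    [Ax]  ⊢ p0, p0⊥
    [⅋]  ⊢ (p2 ⅋ p2⊥)
      [Ax]  ⊢ p2, p2⊥

Result: YES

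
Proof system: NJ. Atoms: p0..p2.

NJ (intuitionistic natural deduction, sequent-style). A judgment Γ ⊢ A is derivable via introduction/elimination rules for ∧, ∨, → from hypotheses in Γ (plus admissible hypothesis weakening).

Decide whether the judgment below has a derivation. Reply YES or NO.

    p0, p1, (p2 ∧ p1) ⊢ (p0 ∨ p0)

Derivation (root first):
[∨I₁] p0, p1, (p2 ∧ p1) ⊢ (p0 ∨ p0)
  [Wk] p0, p1, (p2 ∧ p1) ⊢ p0
    [Wk] p0, p1 ⊢ p0
      [Ax] p0 ⊢ p0

Result: YES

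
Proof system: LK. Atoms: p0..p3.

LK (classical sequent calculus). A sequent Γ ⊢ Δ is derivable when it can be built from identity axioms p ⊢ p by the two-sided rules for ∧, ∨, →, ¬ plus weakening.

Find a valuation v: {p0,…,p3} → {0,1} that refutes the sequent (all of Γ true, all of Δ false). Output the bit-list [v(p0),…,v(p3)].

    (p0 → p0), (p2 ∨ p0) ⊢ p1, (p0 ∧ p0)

Search for a countermodel by truth-table:
  v=0000: Γ:[(p0 → p0)=T, (p2 ∨ p0)=F] Δ:[p1=F, (p0 ∧ p0)=F] refutes=False
  v=0001: Γ:[(p0 → p0)=T, (p2 ∨ p0)=F] Δ:[p1=F, (p0 ∧ p0)=F] refutes=False
  v=0010: Γ:[(p0 → p0)=T, (p2 ∨ p0)=T] Δ:[p1=F, (p0 ∧ p0)=F] refutes=True  ← countermodel

Result: [0, 0, 1, 0]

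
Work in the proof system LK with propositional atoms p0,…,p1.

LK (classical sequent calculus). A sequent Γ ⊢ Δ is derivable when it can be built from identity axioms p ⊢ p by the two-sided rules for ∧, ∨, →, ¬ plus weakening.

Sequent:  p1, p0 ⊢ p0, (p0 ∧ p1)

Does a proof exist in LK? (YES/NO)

Derivation trace:
[∧R] p1, p0 ⊢ p0, (p0 ∧ p1)
  [WR] p0 ⊢ p0, p0
    [Ax] p0 ⊢ p0
  [Ax] p1 ⊢ p1

Result: YES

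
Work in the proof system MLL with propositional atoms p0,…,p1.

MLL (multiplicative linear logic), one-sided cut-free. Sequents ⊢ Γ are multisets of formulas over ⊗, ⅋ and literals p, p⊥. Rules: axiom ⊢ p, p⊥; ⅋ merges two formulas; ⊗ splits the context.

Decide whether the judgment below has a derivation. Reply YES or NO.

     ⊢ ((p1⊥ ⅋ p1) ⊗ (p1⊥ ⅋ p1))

Derivation (root first):
[⊗]  ⊢ ((p1⊥ ⅋ p1) ⊗ (p1⊥ ⅋ p1))
  [⅋]  ⊢ (p1⊥ ⅋ p1)
    [Ax]  ⊢ p1, p1⊥
  [⅋]  ⊢ (p1⊥ ⅋ p1)
    [Ax]  ⊢ p1, p1⊥

Result: YES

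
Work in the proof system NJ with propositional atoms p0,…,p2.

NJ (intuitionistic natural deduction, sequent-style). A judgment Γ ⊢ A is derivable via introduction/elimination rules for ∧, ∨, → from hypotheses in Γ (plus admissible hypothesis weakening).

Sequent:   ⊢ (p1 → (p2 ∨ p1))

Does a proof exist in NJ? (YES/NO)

Derivation trace:
[→I]  ⊢ (p1 → (p2 ∨ p1))
  [∨I₂] p1 ⊢ (p2 ∨ p1)
    [Ax] p1 ⊢ p1

Result: YES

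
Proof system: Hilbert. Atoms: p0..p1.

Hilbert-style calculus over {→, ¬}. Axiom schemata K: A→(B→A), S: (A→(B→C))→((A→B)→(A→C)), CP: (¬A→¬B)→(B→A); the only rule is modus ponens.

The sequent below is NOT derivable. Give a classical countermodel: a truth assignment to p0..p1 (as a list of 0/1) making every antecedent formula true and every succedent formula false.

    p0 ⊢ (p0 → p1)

Search for a countermodel by truth-table:
  v=00: Γ:[p0=F] Δ:[(p0 → p1)=T] refutes=False
  v=01: Γ:[p0=F] Δ:[(p0 → p1)=T] refutes=False
  v=10: Γ:[p0=T] Δ:[(p0 → p1)=F] refutes=True  ← countermodel

Result: [1, 0]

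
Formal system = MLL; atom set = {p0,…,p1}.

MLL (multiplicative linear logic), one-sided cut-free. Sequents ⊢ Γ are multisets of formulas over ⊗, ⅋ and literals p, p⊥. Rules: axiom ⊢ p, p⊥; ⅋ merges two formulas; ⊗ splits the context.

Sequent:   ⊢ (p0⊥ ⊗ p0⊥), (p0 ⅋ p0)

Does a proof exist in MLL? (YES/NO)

Proof tree:
[⅋]  ⊢ (p0⊥ ⊗ p0⊥), (p0 ⅋ p0)
  [⊗]  ⊢ p0, p0, (p0⊥ ⊗ p0⊥)
    [Ax]  ⊢ p0, p0⊥
    [Ax]  ⊢ p0, p0⊥

Result: YES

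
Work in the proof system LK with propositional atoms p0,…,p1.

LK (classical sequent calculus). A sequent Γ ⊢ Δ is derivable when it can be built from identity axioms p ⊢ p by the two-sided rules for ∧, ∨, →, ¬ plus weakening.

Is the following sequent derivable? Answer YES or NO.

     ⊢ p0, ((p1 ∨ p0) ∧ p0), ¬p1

Enumerate valuations to refute Γ ⊢ Δ:
  v=00: Γ:[] Δ:[p0=F, ((p1 ∨ p0) ∧ p0)=F, ¬p1=T] refutes=False
  v=01: Γ:[] Δ:[p0=F, ((p1 ∨ p0) ∧ p0)=F, ¬p1=F] refutes=True  ← countermodel

Result: NO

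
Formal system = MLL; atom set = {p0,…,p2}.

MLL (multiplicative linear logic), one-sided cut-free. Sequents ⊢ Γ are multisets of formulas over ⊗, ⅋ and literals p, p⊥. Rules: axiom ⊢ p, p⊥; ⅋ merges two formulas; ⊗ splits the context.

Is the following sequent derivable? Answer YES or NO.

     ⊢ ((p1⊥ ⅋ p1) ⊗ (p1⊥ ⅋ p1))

Derivation (root first):
[⊗]  ⊢ ((p1⊥ ⅋ p1) ⊗ (p1⊥ ⅋ p1))
  [⅋]  ⊢ (p1⊥ ⅋ p1)
    [Ax]  ⊢ p1, p1⊥
  [⅋]  ⊢ (p1⊥ ⅋ p1)
    [Ax]  ⊢ p1, p1⊥

Result: YES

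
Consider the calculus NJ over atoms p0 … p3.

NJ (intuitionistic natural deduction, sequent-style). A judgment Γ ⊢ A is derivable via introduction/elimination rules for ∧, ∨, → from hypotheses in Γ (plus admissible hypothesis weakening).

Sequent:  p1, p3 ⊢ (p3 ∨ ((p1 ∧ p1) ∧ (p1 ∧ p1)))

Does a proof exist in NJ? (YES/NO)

Derivation (root first):
[Wk] p1, p3 ⊢ (p3 ∨ ((p1 ∧ p1) ∧ (p1 ∧ p1)))
  [∨I₂] p1 ⊢ (p3 ∨ ((p1 ∧ p1) ∧ (p1 ∧ p1)))
    [∧I] p1 ⊢ ((p1 ∧ p1) ∧ (p1 ∧ p1))
      [∧I] p1 ⊢ (p1 ∧ p1)
        [Ax] p1 ⊢ p1
        [Ax] p1 ⊢ p1
      [∧I] p1 ⊢ (p1 ∧ p1)
        [Ax] p1 ⊢ p1
        [Ax] p1 ⊢ p1

Result: YES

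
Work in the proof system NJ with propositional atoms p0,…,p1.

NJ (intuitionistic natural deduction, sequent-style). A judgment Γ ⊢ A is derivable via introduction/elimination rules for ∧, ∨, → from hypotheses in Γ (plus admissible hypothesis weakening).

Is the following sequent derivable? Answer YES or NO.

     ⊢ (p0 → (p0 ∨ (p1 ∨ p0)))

Proof tree:
[→I]  ⊢ (p0 → (p0 ∨ (p1 ∨ p0)))
  [∨I₂] p0 ⊢ (p0 ∨ (p1 ∨ p0))
    [∨I₂] p0 ⊢ (p1 ∨ p0)
      [Ax] p0 ⊢ p0

Result: YES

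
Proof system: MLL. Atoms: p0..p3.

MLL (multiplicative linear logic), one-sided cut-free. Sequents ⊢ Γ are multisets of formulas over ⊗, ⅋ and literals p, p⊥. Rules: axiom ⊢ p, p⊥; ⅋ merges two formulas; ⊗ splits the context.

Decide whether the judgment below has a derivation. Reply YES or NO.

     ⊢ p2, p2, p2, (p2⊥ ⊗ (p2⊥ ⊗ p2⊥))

Derivation trace:
[⊗]  ⊢ p2, p2, p2, (p2⊥ ⊗ (p2⊥ ⊗ p2⊥))
  [Ax]  ⊢ p2, p2⊥
  [⊗]  ⊢ p2, p2, (p2⊥ ⊗ p2⊥)
    [Ax]  ⊢ p2, p2⊥
    [Ax]  ⊢ p2, p2⊥

Result: YES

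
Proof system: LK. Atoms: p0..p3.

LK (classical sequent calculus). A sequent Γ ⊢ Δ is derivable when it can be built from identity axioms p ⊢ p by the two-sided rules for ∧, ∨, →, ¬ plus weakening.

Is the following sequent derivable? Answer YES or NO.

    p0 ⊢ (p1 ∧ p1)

Truth-table refutation:
  v=0000: Γ:[p0=F] Δ:[(p1 ∧ p1)=F] refutes=False
  v=0001: Γ:[p0=F] Δ:[(p1 ∧ p1)=F] refutes=False
  v=0010: Γ:[p0=F] Δ:[(p1 ∧ p1)=F] refutes=False
  v=0011: Γ:[p0=F] Δ:[(p1 ∧ p1)=F] refutes=False
  v=0100: Γ:[p0=F] Δ:[(p1 ∧ p1)=T] refutes=False
  v=0101: Γ:[p0=F] Δ:[(p1 ∧ p1)=T] refutes=False
  v=0110: Γ:[p0=F] Δ:[(p1 ∧ p1)=T] refutes=False
  v=0111: Γ:[p0=F] Δ:[(p1 ∧ p1)=T] refutes=False
  v=1000: Γ:[p0=T] Δ:[(p1 ∧ p1)=F] refutes=True  ← countermodel

Result: NO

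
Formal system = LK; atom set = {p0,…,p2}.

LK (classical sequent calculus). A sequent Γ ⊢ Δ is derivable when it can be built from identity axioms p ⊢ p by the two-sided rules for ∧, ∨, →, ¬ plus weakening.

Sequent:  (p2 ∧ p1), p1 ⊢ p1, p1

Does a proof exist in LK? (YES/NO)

Derivation (root first):
[WL] (p2 ∧ p1), p1 ⊢ p1, p1
  [∧L] (p2 ∧ p1) ⊢ p1, p1
    [WL] p1, p2 ⊢ p1, p1
      [WR] p1 ⊢ p1, p1
        [Ax] p1 ⊢ p1

Result: YES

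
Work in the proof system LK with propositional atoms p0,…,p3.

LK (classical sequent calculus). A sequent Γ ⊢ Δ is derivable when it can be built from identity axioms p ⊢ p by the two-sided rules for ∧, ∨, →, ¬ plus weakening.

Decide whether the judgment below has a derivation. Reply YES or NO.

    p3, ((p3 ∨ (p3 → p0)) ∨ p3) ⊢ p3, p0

Proof tree:
[∨L] p3, ((p3 ∨ (p3 → p0)) ∨ p3) ⊢ p3, p0
  [∨L] p3, (p3 ∨ (p3 → p0)) ⊢ p3, p0
    [Ax] p3 ⊢ p3
    [→L] p3, (p3 → p0) ⊢ p0
      [Ax] p3 ⊢ p3
      [Ax] p0 ⊢ p0
  [Ax] p3 ⊢ p3

Result: YES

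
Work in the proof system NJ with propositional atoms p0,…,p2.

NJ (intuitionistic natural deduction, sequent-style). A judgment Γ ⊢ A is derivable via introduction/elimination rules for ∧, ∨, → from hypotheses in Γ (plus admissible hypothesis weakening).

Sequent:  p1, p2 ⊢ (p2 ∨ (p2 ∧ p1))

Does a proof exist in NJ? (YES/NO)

Proof tree:
[∨I₂] p1, p2 ⊢ (p2 ∨ (p2 ∧ p1))
  [∧I] p1, p2 ⊢ (p2 ∧ p1)
    [Ax] p2 ⊢ p2
    [Ax] p1 ⊢ p1

Result: YES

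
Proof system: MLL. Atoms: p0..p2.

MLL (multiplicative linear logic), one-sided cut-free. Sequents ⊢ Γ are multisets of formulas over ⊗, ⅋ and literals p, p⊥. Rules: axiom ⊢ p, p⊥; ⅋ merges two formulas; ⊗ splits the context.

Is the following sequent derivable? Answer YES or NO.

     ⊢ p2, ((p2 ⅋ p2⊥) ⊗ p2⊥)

Proof tree:
[⊗]  ⊢ p2, ((p2 ⅋ p2⊥) ⊗ p2⊥)
  [⅋]  ⊢ (p2 ⅋ p2⊥)
    [Ax]  ⊢ p2, p2⊥
  [Ax]  ⊢ p2, p2⊥

Result: YES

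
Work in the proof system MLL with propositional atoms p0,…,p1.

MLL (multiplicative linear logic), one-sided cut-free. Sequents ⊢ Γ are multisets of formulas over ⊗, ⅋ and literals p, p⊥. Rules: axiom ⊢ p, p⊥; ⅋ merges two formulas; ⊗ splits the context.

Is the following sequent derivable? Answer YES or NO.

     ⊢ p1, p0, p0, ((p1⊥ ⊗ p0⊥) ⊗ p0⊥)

Derivation trace:
[⊗]  ⊢ p1, p0, p0, ((p1⊥ ⊗ p0⊥) ⊗ p0⊥)
  [⊗]  ⊢ p1, p0, (p1⊥ ⊗ p0⊥)
    [Ax]  ⊢ p1, p1⊥
    [Ax]  ⊢ p0, p0⊥
  [Ax]  ⊢ p0, p0⊥

Result: YES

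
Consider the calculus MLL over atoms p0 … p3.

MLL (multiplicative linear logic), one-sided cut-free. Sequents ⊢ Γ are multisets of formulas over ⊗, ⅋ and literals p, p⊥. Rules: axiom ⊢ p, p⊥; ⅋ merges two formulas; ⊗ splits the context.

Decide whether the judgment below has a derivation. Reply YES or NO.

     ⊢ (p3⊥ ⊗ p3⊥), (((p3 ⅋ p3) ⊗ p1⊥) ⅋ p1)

Proof tree:
[⅋]  ⊢ (p3⊥ ⊗ p3⊥), (((p3 ⅋ p3) ⊗ p1⊥) ⅋ p1)
  [⊗]  ⊢ (p3⊥ ⊗ p3⊥), p1, ((p3 ⅋ p3) ⊗ p1⊥)
    [⅋]  ⊢ (p3⊥ ⊗ p3⊥), (p3 ⅋ p3)
      [⊗]  ⊢ p3, p3, (p3⊥ ⊗ p3⊥)
        [Ax]  ⊢ p3, p3⊥
        [Ax]  ⊢ p3, p3⊥
    [Ax]  ⊢ p1, p1⊥

Result: YES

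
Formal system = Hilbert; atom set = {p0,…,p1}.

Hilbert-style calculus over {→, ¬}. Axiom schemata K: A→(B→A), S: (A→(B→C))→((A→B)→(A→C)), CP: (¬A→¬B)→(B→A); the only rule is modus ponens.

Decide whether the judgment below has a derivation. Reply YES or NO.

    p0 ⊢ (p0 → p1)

Search for a countermodel by truth-table:
  v=00: Γ:[p0=F] Δ:[(p0 → p1)=T] refutes=False
  v=01: Γ:[p0=F] Δ:[(p0 → p1)=T] refutes=False
  v=10: Γ:[p0=T] Δ:[(p0 → p1)=F] refutes=True  ← countermodel

Result: NO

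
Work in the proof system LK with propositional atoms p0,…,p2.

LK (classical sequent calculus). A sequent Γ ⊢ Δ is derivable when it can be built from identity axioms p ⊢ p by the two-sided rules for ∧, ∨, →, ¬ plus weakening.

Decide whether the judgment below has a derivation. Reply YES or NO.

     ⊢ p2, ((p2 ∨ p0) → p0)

Derivation trace:
[→R]  ⊢ p2, ((p2 ∨ p0) → p0)
  [∨L] (p2 ∨ p0) ⊢ p2, p0
    [Ax] p2 ⊢ p2
    [Ax] p0 ⊢ p0

Result: YES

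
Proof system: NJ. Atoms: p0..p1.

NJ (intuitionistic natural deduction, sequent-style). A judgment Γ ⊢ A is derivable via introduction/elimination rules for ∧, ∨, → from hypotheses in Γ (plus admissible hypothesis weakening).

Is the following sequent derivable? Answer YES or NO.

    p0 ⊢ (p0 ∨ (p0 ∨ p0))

Derivation trace:
[∨I₂] p0 ⊢ (p0 ∨ (p0 ∨ p0))
  [∨I₁] p0 ⊢ (p0 ∨ p0)
    [Ax] p0 ⊢ p0

Result: YES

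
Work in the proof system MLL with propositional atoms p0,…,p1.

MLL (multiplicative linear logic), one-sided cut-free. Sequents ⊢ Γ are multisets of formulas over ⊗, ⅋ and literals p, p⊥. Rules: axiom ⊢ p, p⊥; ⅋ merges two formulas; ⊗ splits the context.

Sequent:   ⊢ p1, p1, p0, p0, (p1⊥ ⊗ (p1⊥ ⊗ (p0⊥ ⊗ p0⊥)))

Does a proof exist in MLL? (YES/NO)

Derivation (root first):
[⊗]  ⊢ p1, p1, p0, p0, (p1⊥ ⊗ (p1⊥ ⊗ (p0⊥ ⊗ p0⊥)))
  [Ax]  ⊢ p1, p1⊥
  [⊗]  ⊢ p1, p0, p0, (p1⊥ ⊗ (p0⊥ ⊗ p0⊥))
    [Ax]  ⊢ p1, p1⊥
    [⊗]  ⊢ p0, p0, (p0⊥ ⊗ p0⊥)
      [Ax]  ⊢ p0, p0⊥
      [Ax]  ⊢ p0, p0⊥

Result: YES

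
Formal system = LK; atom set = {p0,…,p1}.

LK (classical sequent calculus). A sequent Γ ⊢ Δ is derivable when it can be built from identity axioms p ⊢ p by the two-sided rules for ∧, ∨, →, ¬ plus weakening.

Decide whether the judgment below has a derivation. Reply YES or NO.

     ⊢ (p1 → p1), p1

Derivation trace:
[WR]  ⊢ (p1 → p1), p1
  [→R]  ⊢ (p1 → p1)
    [Ax] p1 ⊢ p1

Result: YES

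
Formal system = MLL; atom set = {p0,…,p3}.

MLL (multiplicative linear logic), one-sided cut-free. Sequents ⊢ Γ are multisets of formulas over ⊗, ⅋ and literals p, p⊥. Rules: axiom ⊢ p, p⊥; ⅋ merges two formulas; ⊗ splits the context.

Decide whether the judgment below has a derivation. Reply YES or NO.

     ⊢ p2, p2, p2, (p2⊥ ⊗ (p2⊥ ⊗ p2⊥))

Proof tree:
[⊗]  ⊢ p2, p2, p2, (p2⊥ ⊗ (p2⊥ ⊗ p2⊥))
  [Ax]  ⊢ p2, p2⊥
  [⊗]  ⊢ p2, p2, (p2⊥ ⊗ p2⊥)
    [Ax]  ⊢ p2, p2⊥
    [Ax]  ⊢ p2, p2⊥

Result: YES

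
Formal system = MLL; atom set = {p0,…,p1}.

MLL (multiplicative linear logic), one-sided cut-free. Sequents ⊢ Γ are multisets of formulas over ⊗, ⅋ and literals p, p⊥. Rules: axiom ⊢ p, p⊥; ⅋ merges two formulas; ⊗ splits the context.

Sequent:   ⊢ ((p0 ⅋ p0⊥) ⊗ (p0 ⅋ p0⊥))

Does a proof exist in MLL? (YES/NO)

Proof tree:
[⊗]  ⊢ ((p0 ⅋ p0⊥) ⊗ (p0 ⅋ p0⊥))
  [⅋]  ⊢ (p0 ⅋ p0⊥)
    [Ax]  ⊢ p0, p0⊥
  [⅋]  ⊢ (p0 ⅋ p0⊥)
    [Ax]  ⊢ p0, p0⊥

Result: YES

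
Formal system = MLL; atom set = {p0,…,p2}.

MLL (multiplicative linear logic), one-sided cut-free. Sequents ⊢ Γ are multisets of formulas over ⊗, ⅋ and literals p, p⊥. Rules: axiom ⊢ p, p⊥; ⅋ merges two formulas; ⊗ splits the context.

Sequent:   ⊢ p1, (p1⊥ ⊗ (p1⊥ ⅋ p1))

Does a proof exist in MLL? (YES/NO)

Derivation trace:
[⊗]  ⊢ p1, (p1⊥ ⊗ (p1⊥ ⅋ p1))
  [Ax]  ⊢ p1, p1⊥
  [⅋]  ⊢ (p1⊥ ⅋ p1)
    [Ax]  ⊢ p1, p1⊥

Result: YES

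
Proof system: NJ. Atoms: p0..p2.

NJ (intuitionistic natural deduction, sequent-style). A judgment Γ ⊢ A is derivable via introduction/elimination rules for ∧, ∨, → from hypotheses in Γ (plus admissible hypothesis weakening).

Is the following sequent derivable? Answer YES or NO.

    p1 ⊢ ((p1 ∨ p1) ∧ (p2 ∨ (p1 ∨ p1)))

Proof tree:
[∧I] p1 ⊢ ((p1 ∨ p1) ∧ (p2 ∨ (p1 ∨ p1)))
  [∨I₁] p1 ⊢ (p1 ∨ p1)
    [Ax] p1 ⊢ p1
  [∨I₂] p1 ⊢ (p2 ∨ (p1 ∨ p1))
    [∨I₁] p1 ⊢ (p1 ∨ p1)
      [Ax] p1 ⊢ p1

Result: YES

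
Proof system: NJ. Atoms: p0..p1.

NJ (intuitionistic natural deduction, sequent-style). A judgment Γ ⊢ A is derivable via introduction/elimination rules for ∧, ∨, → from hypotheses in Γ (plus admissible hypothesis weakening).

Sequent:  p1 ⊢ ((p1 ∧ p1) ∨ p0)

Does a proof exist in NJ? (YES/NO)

Derivation (root first):
[∨I₁] p1 ⊢ ((p1 ∧ p1) ∨ p0)
  [∧I] p1 ⊢ (p1 ∧ p1)
    [Ax] p1 ⊢ p1
    [Ax] p1 ⊢ p1

Result: YES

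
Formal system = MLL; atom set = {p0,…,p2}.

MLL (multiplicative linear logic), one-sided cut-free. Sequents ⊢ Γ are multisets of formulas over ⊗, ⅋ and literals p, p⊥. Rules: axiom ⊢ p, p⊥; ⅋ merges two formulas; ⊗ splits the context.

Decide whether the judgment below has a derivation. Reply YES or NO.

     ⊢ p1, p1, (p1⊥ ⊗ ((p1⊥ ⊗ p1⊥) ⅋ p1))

Derivation (root first):
[⊗]  ⊢ p1, p1, (p1⊥ ⊗ ((p1⊥ ⊗ p1⊥) ⅋ p1))
  [Ax]  ⊢ p1, p1⊥
  [⅋]  ⊢ p1, ((p1⊥ ⊗ p1⊥) ⅋ p1)
    [⊗]  ⊢ p1, p1, (p1⊥ ⊗ p1⊥)
      [Ax]  ⊢ p1, p1⊥
      [Ax]  ⊢ p1, p1⊥

Result: YES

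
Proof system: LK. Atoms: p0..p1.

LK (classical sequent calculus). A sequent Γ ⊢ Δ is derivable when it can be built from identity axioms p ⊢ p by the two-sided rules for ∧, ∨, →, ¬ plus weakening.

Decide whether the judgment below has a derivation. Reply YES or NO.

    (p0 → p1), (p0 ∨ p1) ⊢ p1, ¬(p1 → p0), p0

Derivation trace:
[∨L] (p0 → p1), (p0 ∨ p1) ⊢ p1, ¬(p1 → p0), p0
  [¬R] (p0 → p1), p0 ⊢ p0, ¬(p1 → p0)
    [→L] (p0 → p1), p0, (p1 → p0) ⊢ p0
      [→L] p0, (p0 → p1) ⊢ p1
        [Ax] p0 ⊢ p0
        [Ax] p1 ⊢ p1
      [Ax] p0 ⊢ p0
  [WR] p1 ⊢ p1, p0
    [Ax] p1 ⊢ p1

Result: YES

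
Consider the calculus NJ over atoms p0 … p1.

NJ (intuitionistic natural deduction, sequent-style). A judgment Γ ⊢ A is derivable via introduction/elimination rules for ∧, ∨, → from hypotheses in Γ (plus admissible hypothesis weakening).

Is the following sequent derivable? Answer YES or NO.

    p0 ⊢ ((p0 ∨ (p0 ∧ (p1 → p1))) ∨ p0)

Derivation (root first):
[∨I₁] p0 ⊢ ((p0 ∨ (p0 ∧ (p1 → p1))) ∨ p0)
  [∨I₂] p0 ⊢ (p0 ∨ (p0 ∧ (p1 → p1)))
    [∧I] p0 ⊢ (p0 ∧ (p1 → p1))
      [Ax] p0 ⊢ p0
      [→I]  ⊢ (p1 → p1)
        [Ax] p1 ⊢ p1

Result: YES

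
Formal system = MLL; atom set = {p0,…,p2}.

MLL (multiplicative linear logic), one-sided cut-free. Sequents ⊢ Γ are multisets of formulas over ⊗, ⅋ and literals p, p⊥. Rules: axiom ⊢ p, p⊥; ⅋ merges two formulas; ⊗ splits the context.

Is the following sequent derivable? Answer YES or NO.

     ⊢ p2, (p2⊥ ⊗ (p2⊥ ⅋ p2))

Derivation (root first):
[⊗]  ⊢ p2, (p2⊥ ⊗ (p2⊥ ⅋ p2))
  [Ax]  ⊢ p2, p2⊥
  [⅋]  ⊢ (p2⊥ ⅋ p2)
    [Ax]  ⊢ p2, p2⊥

Result: YES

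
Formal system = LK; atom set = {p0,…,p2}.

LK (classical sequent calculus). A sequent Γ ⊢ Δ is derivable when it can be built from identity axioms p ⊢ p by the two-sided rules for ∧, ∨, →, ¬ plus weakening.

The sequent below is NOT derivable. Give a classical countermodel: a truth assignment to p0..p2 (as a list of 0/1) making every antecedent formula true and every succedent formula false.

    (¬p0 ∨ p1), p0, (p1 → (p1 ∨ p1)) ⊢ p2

Truth-table refutation:
  v=000: Γ:[(¬p0 ∨ p1)=T, p0=F, (p1 → (p1 ∨ p1))=T] Δ:[p2=F] refutes=False
  v=001: Γ:[(¬p0 ∨ p1)=T, p0=F, (p1 → (p1 ∨ p1))=T] Δ:[p2=T] refutes=False
  v=010: Γ:[(¬p0 ∨ p1)=T, p0=F, (p1 → (p1 ∨ p1))=T] Δ:[p2=F] refutes=False
  v=011: Γ:[(¬p0 ∨ p1)=T, p0=F, (p1 → (p1 ∨ p1))=T] Δ:[p2=T] refutes=False
  v=100: Γ:[(¬p0 ∨ p1)=F, p0=T, (p1 → (p1 ∨ p1))=T] Δ:[p2=F] refutes=False
  v=101: Γ:[(¬p0 ∨ p1)=F, p0=T, (p1 → (p1 ∨ p1))=T] Δ:[p2=T] refutes=False
  v=110: Γ:[(¬p0 ∨ p1)=T, p0=T, (p1 → (p1 ∨ p1))=T] Δ:[p2=F] refutes=True  ← countermodel

Result: [1, 1, 0]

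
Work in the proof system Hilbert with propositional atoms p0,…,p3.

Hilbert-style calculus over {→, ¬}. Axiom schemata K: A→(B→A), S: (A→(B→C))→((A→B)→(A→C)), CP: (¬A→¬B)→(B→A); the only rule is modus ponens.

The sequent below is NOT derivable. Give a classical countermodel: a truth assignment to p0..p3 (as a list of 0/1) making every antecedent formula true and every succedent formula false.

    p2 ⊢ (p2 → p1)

Truth-table refutation:
  v=0000: Γ:[p2=F] Δ:[(p2 → p1)=T] refutes=False
  v=0001: Γ:[p2=F] Δ:[(p2 → p1)=T] refutes=False
  v=0010: Γ:[p2=T] Δ:[(p2 → p1)=F] refutes=True  ← countermodel

Result: [0, 0, 1, 0]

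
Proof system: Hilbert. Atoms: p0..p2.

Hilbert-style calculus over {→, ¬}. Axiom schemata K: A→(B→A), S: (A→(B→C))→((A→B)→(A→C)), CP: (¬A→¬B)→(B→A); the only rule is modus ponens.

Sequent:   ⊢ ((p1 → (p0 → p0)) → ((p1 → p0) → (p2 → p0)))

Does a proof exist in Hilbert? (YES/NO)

Truth-table refutation:
  v=000: Γ:[] Δ:[((p1 → (p0 → p0)) → ((p1 → p0) → (p2 → p0)))=T] refutes=False
  v=001: Γ:[] Δ:[((p1 → (p0 → p0)) → ((p1 → p0) → (p2 → p0)))=F] refutes=True  ← countermodel

Result: NO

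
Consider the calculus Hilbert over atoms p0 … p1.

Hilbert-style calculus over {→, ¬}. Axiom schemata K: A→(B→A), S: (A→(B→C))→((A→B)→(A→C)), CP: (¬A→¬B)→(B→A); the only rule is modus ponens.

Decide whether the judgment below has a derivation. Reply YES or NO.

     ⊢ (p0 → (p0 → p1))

Truth-table refutation:
  v=00: Γ:[] Δ:[(p0 → (p0 → p1))=T] refutes=False
  v=01: Γ:[] Δ:[(p0 → (p0 → p1))=T] refutes=False
  v=10: Γ:[] Δ:[(p0 → (p0 → p1))=F] refutes=True  ← countermodel

Result: NO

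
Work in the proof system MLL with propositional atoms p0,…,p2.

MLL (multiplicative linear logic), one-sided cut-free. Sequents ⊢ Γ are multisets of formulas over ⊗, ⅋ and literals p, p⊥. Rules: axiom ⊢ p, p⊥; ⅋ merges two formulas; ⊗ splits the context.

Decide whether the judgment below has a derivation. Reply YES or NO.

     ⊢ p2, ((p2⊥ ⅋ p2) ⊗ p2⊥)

Proof tree:
[⊗]  ⊢ p2, ((p2⊥ ⅋ p2) ⊗ p2⊥)
  [⅋]  ⊢ (p2⊥ ⅋ p2)
    [Ax]  ⊢ p2, p2⊥
  [Ax]  ⊢ p2, p2⊥

Result: YES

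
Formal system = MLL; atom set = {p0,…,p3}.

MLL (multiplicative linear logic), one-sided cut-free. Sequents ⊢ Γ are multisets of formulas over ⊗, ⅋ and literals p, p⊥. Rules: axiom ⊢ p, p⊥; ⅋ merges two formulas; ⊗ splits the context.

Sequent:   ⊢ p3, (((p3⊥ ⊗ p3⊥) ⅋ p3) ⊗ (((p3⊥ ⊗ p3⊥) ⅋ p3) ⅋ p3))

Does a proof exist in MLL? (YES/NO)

Derivation trace:
[⊗]  ⊢ p3, (((p3⊥ ⊗ p3⊥) ⅋ p3) ⊗ (((p3⊥ ⊗ p3⊥) ⅋ p3) ⅋ p3))
  [⅋]  ⊢ p3, ((p3⊥ ⊗ p3⊥) ⅋ p3)
    [⊗]  ⊢ p3, p3, (p3⊥ ⊗ p3⊥)
      [Ax]  ⊢ p3, p3⊥
      [Ax]  ⊢ p3, p3⊥
  [⅋]  ⊢ (((p3⊥ ⊗ p3⊥) ⅋ p3) ⅋ p3)
    [⅋]  ⊢ p3, ((p3⊥ ⊗ p3⊥) ⅋ p3)
      [⊗]  ⊢ p3, p3, (p3⊥ ⊗ p3⊥)
        [Ax]  ⊢ p3, p3⊥
        [Ax]  ⊢ p3, p3⊥

Result: YES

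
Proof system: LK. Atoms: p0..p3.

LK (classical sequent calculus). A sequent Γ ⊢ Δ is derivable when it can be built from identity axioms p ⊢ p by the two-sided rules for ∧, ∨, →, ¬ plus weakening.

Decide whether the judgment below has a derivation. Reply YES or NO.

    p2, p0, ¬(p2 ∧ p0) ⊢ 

Derivation (root first):
[¬L] p2, p0, ¬(p2 ∧ p0) ⊢ 
  [∧R] p2, p0 ⊢ (p2 ∧ p0)
    [Ax] p2 ⊢ p2
    [Ax] p0 ⊢ p0

Result: YES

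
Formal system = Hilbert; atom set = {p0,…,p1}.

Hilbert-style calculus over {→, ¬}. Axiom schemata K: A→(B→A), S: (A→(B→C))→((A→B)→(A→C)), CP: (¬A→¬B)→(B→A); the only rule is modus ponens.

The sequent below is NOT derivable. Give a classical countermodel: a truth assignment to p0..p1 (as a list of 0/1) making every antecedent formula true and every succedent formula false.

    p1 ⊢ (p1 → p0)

Search for a countermodel by truth-table:
  v=00: Γ:[p1=F] Δ:[(p1 → p0)=T] refutes=False
  v=01: Γ:[p1=T] Δ:[(p1 → p0)=F] refutes=True  ← countermodel

Result: [0, 1]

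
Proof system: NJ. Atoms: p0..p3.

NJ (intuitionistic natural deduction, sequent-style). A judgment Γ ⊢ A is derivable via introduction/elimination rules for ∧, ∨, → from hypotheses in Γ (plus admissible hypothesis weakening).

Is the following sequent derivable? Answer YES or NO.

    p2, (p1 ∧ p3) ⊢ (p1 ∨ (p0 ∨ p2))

Derivation (root first):
[∨I₂] p2, (p1 ∧ p3) ⊢ (p1 ∨ (p0 ∨ p2))
  [Wk] p2, (p1 ∧ p3) ⊢ (p0 ∨ p2)
    [∨I₂] p2 ⊢ (p0 ∨ p2)
      [Ax] p2 ⊢ p2

Result: YES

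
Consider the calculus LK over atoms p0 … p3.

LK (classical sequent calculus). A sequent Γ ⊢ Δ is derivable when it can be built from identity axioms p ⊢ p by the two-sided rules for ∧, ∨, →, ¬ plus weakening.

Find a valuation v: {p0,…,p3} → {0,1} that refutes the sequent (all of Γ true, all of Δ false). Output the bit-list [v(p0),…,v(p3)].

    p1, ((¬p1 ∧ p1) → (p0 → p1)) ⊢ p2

Search for a countermodel by truth-table:
  v=0000: Γ:[p1=F, ((¬p1 ∧ p1) → (p0 → p1))=T] Δ:[p2=F] refutes=False
  v=0001: Γ:[p1=F, ((¬p1 ∧ p1) → (p0 → p1))=T] Δ:[p2=F] refutes=False
  v=0010: Γ:[p1=F, ((¬p1 ∧ p1) → (p0 → p1))=T] Δ:[p2=T] refutes=False
  v=0011: Γ:[p1=F, ((¬p1 ∧ p1) → (p0 → p1))=T] Δ:[p2=T] refutes=False
  v=0100: Γ:[p1=T, ((¬p1 ∧ p1) → (p0 → p1))=T] Δ:[p2=F] refutes=True  ← countermodel

Result: [0, 1, 0, 0]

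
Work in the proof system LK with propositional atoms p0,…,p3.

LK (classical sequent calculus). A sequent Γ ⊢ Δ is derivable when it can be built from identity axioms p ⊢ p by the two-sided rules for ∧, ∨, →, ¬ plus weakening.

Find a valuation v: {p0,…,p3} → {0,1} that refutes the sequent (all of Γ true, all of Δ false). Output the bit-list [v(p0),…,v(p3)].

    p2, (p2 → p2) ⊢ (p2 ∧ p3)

Enumerate valuations to refute Γ ⊢ Δ:
  v=0000: Γ:[p2=F, (p2 → p2)=T] Δ:[(p2 ∧ p3)=F] refutes=False
  v=0001: Γ:[p2=F, (p2 → p2)=T] Δ:[(p2 ∧ p3)=F] refutes=False
  v=0010: Γ:[p2=T, (p2 → p2)=T] Δ:[(p2 ∧ p3)=F] refutes=True  ← countermodel

Result: [0, 0, 1, 0]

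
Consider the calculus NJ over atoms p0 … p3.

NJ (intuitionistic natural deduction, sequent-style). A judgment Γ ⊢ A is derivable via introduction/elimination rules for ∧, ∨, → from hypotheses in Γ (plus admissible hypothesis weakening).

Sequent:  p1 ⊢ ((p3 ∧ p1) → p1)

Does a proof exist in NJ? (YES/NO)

Derivation trace:
[→I] p1 ⊢ ((p3 ∧ p1) → p1)
  [Wk] p1, (p3 ∧ p1) ⊢ p1
    [Ax] p1 ⊢ p1

Result: YES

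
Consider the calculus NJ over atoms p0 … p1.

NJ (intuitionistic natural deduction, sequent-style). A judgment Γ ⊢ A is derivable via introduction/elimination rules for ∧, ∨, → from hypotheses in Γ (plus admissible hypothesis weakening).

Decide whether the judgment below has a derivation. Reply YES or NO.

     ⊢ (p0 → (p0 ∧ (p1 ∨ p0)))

Proof tree:
[→I]  ⊢ (p0 → (p0 ∧ (p1 ∨ p0)))
  [∧I] p0 ⊢ (p0 ∧ (p1 ∨ p0))
    [Ax] p0 ⊢ p0
    [∨I₂] p0 ⊢ (p1 ∨ p0)
      [Ax] p0 ⊢ p0

Result: YES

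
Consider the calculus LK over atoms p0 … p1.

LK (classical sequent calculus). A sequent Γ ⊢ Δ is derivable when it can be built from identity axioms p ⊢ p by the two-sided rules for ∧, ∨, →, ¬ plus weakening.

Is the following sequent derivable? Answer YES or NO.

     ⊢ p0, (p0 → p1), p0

Derivation (root first):
[WR]  ⊢ p0, (p0 → p1), p0
  [→R]  ⊢ p0, (p0 → p1)
    [WR] p0 ⊢ p0, p1
      [Ax] p0 ⊢ p0

Result: YES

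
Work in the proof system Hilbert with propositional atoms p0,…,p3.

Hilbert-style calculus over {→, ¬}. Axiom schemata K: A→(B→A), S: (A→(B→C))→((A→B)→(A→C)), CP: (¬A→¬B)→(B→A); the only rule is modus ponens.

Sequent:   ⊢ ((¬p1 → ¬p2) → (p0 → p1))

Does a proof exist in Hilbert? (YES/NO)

Enumerate valuations to refute Γ ⊢ Δ:
  v=0000: Γ:[] Δ:[((¬p1 → ¬p2) → (p0 → p1))=T] refutes=False
  v=0001: Γ:[] Δ:[((¬p1 → ¬p2) → (p0 → p1))=T] refutes=False
  v=0010: Γ:[] Δ:[((¬p1 → ¬p2) → (p0 → p1))=T] refutes=False
  v=0011: Γ:[] Δ:[((¬p1 → ¬p2) → (p0 → p1))=T] refutes=False
  v=0100: Γ:[] Δ:[((¬p1 → ¬p2) → (p0 → p1))=T] refutes=False
  v=0101: Γ:[] Δ:[((¬p1 → ¬p2) → (p0 → p1))=T] refutes=False
  v=0110: Γ:[] Δ:[((¬p1 → ¬p2) → (p0 → p1))=T] refutes=False
  v=0111: Γ:[] Δ:[((¬p1 → ¬p2) → (p0 → p1))=T] refutes=False
  v=1000: Γ:[] Δ:[((¬p1 → ¬p2) → (p0 → p1))=F] refutes=True  ← countermodel

Result: NO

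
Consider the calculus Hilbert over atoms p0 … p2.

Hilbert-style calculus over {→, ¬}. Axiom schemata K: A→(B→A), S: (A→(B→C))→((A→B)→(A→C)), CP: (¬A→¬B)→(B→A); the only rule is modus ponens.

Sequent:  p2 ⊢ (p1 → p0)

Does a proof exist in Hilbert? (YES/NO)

Search for a countermodel by truth-table:
  v=000: Γ:[p2=F] Δ:[(p1 → p0)=T] refutes=False
  v=001: Γ:[p2=T] Δ:[(p1 → p0)=T] refutes=False
  v=010: Γ:[p2=F] Δ:[(p1 → p0)=F] refutes=False
  v=011: Γ:[p2=T] Δ:[(p1 → p0)=F] refutes=True  ← countermodel

Result: NO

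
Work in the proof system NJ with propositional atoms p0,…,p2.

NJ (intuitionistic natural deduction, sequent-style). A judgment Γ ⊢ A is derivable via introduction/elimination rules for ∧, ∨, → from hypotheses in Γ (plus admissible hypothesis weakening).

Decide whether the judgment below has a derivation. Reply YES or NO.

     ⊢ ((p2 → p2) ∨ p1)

Proof tree:
[∨I₁]  ⊢ ((p2 → p2) ∨ p1)
  [→I]  ⊢ (p2 → p2)
    [Ax] p2 ⊢ p2

Result: YES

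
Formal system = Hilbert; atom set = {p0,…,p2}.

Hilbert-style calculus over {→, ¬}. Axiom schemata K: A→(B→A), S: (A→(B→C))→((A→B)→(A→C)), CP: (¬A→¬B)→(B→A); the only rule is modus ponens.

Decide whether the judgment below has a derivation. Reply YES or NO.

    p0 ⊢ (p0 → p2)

Search for a countermodel by truth-table:
  v=000: Γ:[p0=F] Δ:[(p0 → p2)=T] refutes=False
  v=001: Γ:[p0=F] Δ:[(p0 → p2)=T] refutes=False
  v=010: Γ:[p0=F] Δ:[(p0 → p2)=T] refutes=False
  v=011: Γ:[p0=F] Δ:[(p0 → p2)=T] refutes=False
  v=100: Γ:[p0=T] Δ:[(p0 → p2)=F] refutes=True  ← countermodel

Result: NO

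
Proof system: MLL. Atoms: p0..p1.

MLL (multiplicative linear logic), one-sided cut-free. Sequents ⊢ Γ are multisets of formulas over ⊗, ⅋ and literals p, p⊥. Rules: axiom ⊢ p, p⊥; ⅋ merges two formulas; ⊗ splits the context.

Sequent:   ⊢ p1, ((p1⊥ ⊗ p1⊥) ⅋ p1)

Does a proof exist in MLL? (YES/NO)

Derivation (root first):
[⅋]  ⊢ p1, ((p1⊥ ⊗ p1⊥) ⅋ p1)
  [⊗]  ⊢ p1, p1, (p1⊥ ⊗ p1⊥)
    [Ax]  ⊢ p1, p1⊥
    [Ax]  ⊢ p1, p1⊥

Result: YES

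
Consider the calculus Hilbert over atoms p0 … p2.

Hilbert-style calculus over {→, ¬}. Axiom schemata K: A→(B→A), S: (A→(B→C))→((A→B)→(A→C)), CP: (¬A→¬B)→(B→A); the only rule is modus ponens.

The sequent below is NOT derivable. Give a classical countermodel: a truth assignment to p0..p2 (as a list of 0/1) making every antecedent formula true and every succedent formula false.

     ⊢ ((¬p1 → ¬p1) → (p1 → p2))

Search for a countermodel by truth-table:
  v=000: Γ:[] Δ:[((¬p1 → ¬p1) → (p1 → p2))=T] refutes=False
  v=001: Γ:[] Δ:[((¬p1 → ¬p1) → (p1 → p2))=T] refutes=False
  v=010: Γ:[] Δ:[((¬p1 → ¬p1) → (p1 → p2))=F] refutes=True  ← countermodel

Result: [0, 1, 0]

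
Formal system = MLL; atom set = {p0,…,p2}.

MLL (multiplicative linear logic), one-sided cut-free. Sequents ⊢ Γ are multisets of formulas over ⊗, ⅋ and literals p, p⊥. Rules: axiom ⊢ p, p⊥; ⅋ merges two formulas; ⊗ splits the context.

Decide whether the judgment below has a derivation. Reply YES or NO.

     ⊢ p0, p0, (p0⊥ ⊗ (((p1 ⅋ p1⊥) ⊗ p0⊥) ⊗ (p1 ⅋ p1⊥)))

Derivation (root first):
[⊗]  ⊢ p0, p0, (p0⊥ ⊗ (((p1 ⅋ p1⊥) ⊗ p0⊥) ⊗ (p1 ⅋ p1⊥)))
  [Ax]  ⊢ p0, p0⊥
  [⊗]  ⊢ p0, (((p1 ⅋ p1⊥) ⊗ p0⊥) ⊗ (p1 ⅋ p1⊥))
    [⊗]  ⊢ p0, ((p1 ⅋ p1⊥) ⊗ p0⊥)
      [⅋]  ⊢ (p1 ⅋ p1⊥)
        [Ax]  ⊢ p1, p1⊥
      [Ax]  ⊢ p0, p0⊥
    [⅋]  ⊢ (p1 ⅋ p1⊥)
      [Ax]  ⊢ p1, p1⊥

Result: YES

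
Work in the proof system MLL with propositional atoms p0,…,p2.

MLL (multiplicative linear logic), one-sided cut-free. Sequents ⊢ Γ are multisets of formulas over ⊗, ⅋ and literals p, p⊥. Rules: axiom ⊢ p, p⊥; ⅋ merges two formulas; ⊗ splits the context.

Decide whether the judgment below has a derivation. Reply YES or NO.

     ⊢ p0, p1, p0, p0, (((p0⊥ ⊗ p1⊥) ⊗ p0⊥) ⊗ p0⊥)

Derivation trace:
[⊗]  ⊢ p0, p1, p0, p0, (((p0⊥ ⊗ p1⊥) ⊗ p0⊥) ⊗ p0⊥)
  [⊗]  ⊢ p0, p1, p0, ((p0⊥ ⊗ p1⊥) ⊗ p0⊥)
    [⊗]  ⊢ p0, p1, (p0⊥ ⊗ p1⊥)
      [Ax]  ⊢ p0, p0⊥
      [Ax]  ⊢ p1, p1⊥
    [Ax]  ⊢ p0, p0⊥
  [Ax]  ⊢ p0, p0⊥

Result: YES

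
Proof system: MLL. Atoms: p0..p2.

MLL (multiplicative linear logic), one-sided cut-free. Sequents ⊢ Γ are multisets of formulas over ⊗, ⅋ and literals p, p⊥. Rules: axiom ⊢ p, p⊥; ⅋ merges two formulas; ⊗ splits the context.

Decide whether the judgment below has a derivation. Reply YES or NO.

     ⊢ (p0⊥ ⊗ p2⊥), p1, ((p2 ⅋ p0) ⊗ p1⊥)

Derivation (root first):
[⊗]  ⊢ (p0⊥ ⊗ p2⊥), p1, ((p2 ⅋ p0) ⊗ p1⊥)
  [⅋]  ⊢ (p0⊥ ⊗ p2⊥), (p2 ⅋ p0)
    [⊗]  ⊢ p0, p2, (p0⊥ ⊗ p2⊥)
      [Ax]  ⊢ p0, p0⊥
      [Ax]  ⊢ p2, p2⊥
  [Ax]  ⊢ p1, p1⊥

Result: YES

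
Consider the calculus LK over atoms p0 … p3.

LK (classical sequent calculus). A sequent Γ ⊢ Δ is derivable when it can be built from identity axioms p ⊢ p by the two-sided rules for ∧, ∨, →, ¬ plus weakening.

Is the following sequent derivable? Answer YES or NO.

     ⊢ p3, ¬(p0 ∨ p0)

Enumerate valuations to refute Γ ⊢ Δ:
  v=0000: Γ:[] Δ:[p3=F, ¬(p0 ∨ p0)=T] refutes=False
  v=0001: Γ:[] Δ:[p3=T, ¬(p0 ∨ p0)=T] refutes=False
  v=0010: Γ:[] Δ:[p3=F, ¬(p0 ∨ p0)=T] refutes=False
  v=0011: Γ:[] Δ:[p3=T, ¬(p0 ∨ p0)=T] refutes=False
  v=0100: Γ:[] Δ:[p3=F, ¬(p0 ∨ p0)=T] refutes=False
  v=0101: Γ:[] Δ:[p3=T, ¬(p0 ∨ p0)=T] refutes=False
  v=0110: Γ:[] Δ:[p3=F, ¬(p0 ∨ p0)=T] refutes=False
  v=0111: Γ:[] Δ:[p3=T, ¬(p0 ∨ p0)=T] refutes=False
  v=1000: Γ:[] Δ:[p3=F, ¬(p0 ∨ p0)=F] refutes=True  ← countermodel

Result: NO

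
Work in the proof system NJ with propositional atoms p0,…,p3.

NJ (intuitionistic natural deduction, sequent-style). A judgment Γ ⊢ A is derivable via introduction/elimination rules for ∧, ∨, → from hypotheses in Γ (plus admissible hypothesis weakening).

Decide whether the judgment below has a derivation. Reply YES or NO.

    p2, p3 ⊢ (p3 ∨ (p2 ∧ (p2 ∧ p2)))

Proof tree:
[Wk] p2, p3 ⊢ (p3 ∨ (p2 ∧ (p2 ∧ p2)))
  [∨I₂] p2 ⊢ (p3 ∨ (p2 ∧ (p2 ∧ p2)))
    [∧I] p2 ⊢ (p2 ∧ (p2 ∧ p2))
      [Ax] p2 ⊢ p2
      [∧I] p2 ⊢ (p2 ∧ p2)
        [Ax] p2 ⊢ p2
        [Ax] p2 ⊢ p2

Result: YES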